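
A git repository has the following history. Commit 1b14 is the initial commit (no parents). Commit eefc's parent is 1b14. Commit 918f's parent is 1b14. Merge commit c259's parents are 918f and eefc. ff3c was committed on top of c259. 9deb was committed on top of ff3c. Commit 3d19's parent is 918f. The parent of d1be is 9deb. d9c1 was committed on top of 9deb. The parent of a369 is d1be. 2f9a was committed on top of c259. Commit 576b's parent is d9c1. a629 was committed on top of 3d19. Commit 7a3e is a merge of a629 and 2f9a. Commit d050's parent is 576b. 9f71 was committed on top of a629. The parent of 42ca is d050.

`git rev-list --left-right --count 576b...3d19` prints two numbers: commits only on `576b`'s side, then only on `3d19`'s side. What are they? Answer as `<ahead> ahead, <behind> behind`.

6 ahead, 1 behind

Reachable from 576b: {1b14, 576b, 918f, 9deb, c259, d9c1, eefc, ff3c}.
Reachable from 3d19: {1b14, 3d19, 918f}.
Only in 576b's history (ahead): {576b, 9deb, c259, d9c1, eefc, ff3c} — 6.
Only in 3d19's history (behind): {3d19} — 1.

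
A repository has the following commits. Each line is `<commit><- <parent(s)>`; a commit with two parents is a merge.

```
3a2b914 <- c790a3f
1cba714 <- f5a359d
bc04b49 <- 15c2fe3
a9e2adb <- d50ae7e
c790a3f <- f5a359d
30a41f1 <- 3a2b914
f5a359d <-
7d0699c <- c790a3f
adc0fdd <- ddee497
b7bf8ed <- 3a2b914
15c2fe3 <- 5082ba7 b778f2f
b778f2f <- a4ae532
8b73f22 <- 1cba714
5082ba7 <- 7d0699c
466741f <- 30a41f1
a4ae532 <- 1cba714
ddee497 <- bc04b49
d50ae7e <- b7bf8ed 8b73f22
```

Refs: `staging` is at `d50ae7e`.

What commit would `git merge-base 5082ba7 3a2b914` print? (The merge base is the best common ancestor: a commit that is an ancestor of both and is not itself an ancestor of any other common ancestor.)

c790a3f

Ancestors of 5082ba7: {5082ba7, 7d0699c, c790a3f, f5a359d}.
Ancestors of 3a2b914: {3a2b914, c790a3f, f5a359d}.
Common ancestors: {c790a3f, f5a359d}.
Among these, c790a3f is not an ancestor of any other common ancestor — it is the merge base.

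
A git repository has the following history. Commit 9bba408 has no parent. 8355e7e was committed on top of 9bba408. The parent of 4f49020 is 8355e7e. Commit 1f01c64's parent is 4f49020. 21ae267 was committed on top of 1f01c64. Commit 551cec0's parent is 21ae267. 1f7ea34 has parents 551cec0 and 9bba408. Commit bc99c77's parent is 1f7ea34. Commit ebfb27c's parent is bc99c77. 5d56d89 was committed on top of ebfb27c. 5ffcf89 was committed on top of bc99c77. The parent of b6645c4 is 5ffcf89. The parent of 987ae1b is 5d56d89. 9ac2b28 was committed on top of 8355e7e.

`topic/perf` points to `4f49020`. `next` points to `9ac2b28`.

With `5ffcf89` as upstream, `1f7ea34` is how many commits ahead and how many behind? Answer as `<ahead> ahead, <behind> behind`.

0 ahead, 2 behind

Reachable from 1f7ea34: {1f01c64, 1f7ea34, 21ae267, 4f49020, 551cec0, 8355e7e, 9bba408}.
Reachable from 5ffcf89: {1f01c64, 1f7ea34, 21ae267, 4f49020, 551cec0, 5ffcf89, 8355e7e, 9bba408, bc99c77}.
Only in 1f7ea34's history (ahead): {} — 0.
Only in 5ffcf89's history (behind): {5ffcf89, bc99c77} — 2.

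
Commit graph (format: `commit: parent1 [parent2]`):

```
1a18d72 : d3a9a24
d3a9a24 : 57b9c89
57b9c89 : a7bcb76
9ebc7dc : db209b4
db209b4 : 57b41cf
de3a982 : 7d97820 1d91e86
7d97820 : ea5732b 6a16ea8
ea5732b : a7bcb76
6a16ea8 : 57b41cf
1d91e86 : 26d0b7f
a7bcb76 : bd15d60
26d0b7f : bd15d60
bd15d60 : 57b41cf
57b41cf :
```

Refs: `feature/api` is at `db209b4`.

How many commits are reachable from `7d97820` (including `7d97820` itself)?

Walking parent pointers from 7d97820: reachable set = {57b41cf, 6a16ea8, 7d97820, a7bcb76, bd15d60, ea5732b}.
That is 6 commits.

6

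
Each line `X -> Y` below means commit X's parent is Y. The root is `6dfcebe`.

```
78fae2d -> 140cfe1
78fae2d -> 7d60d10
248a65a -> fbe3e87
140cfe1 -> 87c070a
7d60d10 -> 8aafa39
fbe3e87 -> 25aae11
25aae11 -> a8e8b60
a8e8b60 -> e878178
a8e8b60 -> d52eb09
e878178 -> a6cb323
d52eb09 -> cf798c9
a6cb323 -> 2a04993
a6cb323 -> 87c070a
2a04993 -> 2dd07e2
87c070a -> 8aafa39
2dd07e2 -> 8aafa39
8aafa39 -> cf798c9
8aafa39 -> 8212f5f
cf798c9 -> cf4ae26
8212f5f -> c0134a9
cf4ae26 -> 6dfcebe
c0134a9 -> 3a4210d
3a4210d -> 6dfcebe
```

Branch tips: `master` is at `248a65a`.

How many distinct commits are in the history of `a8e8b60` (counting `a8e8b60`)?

Walking parent pointers from a8e8b60: reachable set = {2a04993, 2dd07e2, 3a4210d, 6dfcebe, 8212f5f, 87c070a, 8aafa39, a6cb323, a8e8b60, c0134a9, cf4ae26, cf798c9, d52eb09, e878178}.
That is 14 commits.

14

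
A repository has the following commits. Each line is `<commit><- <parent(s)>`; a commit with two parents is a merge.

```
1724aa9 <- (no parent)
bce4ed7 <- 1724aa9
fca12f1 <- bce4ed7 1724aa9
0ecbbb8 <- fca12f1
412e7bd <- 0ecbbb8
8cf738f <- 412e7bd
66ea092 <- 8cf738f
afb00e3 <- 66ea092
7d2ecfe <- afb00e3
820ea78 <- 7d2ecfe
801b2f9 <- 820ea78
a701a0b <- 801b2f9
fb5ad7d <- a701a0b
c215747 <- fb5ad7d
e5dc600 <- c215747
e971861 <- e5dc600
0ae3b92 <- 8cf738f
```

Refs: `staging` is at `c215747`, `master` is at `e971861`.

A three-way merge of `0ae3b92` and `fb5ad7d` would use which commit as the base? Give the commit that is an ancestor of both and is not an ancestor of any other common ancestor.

Ancestors of 0ae3b92: {0ae3b92, 0ecbbb8, 1724aa9, 412e7bd, 8cf738f, bce4ed7, fca12f1}.
Ancestors of fb5ad7d: {0ecbbb8, 1724aa9, 412e7bd, 66ea092, 7d2ecfe, 801b2f9, 820ea78, 8cf738f, a701a0b, afb00e3, bce4ed7, fb5ad7d, fca12f1}.
Common ancestors: {0ecbbb8, 1724aa9, 412e7bd, 8cf738f, bce4ed7, fca12f1}.
Among these, 8cf738f is not an ancestor of any other common ancestor — it is the merge base.

8cf738f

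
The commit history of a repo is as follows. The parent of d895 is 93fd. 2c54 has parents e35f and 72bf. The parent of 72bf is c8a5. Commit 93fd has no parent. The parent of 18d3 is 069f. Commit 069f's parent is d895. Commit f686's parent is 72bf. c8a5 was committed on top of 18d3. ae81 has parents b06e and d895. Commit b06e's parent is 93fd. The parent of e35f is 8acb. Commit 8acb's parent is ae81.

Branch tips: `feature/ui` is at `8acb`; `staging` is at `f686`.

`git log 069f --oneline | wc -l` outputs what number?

3

Walking parent pointers from 069f: reachable set = {069f, 93fd, d895}.
That is 3 commits.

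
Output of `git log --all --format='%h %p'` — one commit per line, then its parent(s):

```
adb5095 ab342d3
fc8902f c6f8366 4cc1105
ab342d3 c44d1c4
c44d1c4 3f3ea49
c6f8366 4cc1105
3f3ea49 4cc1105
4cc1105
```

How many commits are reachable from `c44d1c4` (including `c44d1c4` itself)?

3

Walking parent pointers from c44d1c4: reachable set = {3f3ea49, 4cc1105, c44d1c4}.
That is 3 commits.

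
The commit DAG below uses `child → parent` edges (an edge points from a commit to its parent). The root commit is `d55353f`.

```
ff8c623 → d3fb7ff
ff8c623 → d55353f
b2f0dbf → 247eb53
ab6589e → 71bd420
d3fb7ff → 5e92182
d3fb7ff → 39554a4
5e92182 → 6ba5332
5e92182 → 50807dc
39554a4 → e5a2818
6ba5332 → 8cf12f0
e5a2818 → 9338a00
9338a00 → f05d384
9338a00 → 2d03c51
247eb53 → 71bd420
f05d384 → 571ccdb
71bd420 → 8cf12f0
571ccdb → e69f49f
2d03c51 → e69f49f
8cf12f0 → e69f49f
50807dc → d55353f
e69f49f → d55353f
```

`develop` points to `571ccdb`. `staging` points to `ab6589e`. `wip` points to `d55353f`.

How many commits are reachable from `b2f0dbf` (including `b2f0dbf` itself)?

6

Walking parent pointers from b2f0dbf: reachable set = {247eb53, 71bd420, 8cf12f0, b2f0dbf, d55353f, e69f49f}.
That is 6 commits.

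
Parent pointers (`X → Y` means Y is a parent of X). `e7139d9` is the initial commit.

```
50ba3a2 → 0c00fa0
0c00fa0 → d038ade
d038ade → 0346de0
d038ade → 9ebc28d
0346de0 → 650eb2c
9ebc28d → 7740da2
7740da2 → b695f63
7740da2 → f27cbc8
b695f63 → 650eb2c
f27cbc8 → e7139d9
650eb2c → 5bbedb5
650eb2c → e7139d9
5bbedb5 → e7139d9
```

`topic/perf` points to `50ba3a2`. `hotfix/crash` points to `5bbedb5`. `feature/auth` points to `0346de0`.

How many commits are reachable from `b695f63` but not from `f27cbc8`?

Reachable from b695f63: {5bbedb5, 650eb2c, b695f63, e7139d9}.
Reachable from f27cbc8: {e7139d9, f27cbc8}.
In b695f63's history but not f27cbc8's: {5bbedb5, 650eb2c, b695f63} — 3 commits.

3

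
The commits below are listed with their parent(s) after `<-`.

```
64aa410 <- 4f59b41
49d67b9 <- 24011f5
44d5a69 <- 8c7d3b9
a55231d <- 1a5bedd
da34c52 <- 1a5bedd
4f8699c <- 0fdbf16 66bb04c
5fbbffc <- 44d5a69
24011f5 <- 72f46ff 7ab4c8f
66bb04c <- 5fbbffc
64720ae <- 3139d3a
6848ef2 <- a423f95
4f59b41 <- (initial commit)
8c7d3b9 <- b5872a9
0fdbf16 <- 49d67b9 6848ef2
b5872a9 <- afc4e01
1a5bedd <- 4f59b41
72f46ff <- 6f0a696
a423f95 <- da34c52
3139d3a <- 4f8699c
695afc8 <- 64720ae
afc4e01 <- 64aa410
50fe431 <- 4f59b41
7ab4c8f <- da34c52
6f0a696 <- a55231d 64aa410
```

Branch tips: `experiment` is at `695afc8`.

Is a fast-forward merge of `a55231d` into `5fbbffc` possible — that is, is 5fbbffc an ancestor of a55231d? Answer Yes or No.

A fast-forward from 5fbbffc to a55231d is possible iff 5fbbffc is an ancestor of a55231d.
Ancestors of a55231d: {1a5bedd, 4f59b41, a55231d}.
5fbbffc is not among them, so fast-forward is not possible.

No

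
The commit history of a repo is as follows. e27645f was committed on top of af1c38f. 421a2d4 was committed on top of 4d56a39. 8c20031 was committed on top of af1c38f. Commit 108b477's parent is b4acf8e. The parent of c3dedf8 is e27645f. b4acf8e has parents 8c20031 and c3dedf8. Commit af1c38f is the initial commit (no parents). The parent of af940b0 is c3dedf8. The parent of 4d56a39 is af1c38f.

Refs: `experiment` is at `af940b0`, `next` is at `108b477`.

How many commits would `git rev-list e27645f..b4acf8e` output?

3

Reachable from b4acf8e: {8c20031, af1c38f, b4acf8e, c3dedf8, e27645f}.
Reachable from e27645f: {af1c38f, e27645f}.
In b4acf8e's history but not e27645f's: {8c20031, b4acf8e, c3dedf8} — 3 commits.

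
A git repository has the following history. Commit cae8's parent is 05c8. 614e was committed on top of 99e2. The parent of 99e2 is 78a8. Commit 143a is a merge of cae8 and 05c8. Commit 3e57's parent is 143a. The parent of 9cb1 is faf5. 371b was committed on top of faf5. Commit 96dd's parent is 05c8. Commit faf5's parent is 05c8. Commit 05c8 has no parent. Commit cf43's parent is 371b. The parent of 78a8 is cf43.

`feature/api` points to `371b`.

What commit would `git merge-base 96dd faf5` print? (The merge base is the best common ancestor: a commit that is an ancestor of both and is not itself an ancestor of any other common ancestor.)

05c8

Ancestors of 96dd: {05c8, 96dd}.
Ancestors of faf5: {05c8, faf5}.
Common ancestors: {05c8}.
The only common ancestor is 05c8, so it is the merge base.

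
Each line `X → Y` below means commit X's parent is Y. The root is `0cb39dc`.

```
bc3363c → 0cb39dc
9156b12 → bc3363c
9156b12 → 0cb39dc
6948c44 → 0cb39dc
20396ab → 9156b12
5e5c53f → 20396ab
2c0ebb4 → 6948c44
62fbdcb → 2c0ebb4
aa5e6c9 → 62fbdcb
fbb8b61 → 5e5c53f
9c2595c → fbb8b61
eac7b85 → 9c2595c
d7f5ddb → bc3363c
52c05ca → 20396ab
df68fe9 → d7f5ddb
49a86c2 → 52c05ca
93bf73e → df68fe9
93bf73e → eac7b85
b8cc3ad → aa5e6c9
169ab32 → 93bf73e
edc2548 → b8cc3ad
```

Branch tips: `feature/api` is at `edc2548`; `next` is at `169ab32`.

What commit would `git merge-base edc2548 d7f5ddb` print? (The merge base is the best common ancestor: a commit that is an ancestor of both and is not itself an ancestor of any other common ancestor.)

0cb39dc

Ancestors of edc2548: {0cb39dc, 2c0ebb4, 62fbdcb, 6948c44, aa5e6c9, b8cc3ad, edc2548}.
Ancestors of d7f5ddb: {0cb39dc, bc3363c, d7f5ddb}.
Common ancestors: {0cb39dc}.
The only common ancestor is 0cb39dc, so it is the merge base.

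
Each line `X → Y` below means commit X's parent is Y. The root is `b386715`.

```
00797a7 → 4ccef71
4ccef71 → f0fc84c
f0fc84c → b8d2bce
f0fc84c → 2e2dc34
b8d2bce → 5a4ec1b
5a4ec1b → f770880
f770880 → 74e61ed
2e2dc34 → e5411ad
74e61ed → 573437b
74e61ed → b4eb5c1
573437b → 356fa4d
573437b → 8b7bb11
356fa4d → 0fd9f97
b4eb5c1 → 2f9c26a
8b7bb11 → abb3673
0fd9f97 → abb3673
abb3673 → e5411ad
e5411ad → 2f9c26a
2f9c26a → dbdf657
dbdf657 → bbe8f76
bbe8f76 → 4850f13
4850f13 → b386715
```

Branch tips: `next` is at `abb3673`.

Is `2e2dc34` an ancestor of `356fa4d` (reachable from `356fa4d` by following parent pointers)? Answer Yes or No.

No

Ancestors of 356fa4d: {0fd9f97, 2f9c26a, 356fa4d, 4850f13, abb3673, b386715, bbe8f76, dbdf657, e5411ad}.
2e2dc34 is not in that set, so it is not an ancestor of 356fa4d.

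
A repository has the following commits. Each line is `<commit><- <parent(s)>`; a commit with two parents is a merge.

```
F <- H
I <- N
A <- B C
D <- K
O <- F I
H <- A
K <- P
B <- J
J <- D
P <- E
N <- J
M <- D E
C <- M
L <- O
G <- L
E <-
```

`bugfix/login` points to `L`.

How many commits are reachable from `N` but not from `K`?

3

Reachable from N: {D, E, J, K, N, P}.
Reachable from K: {E, K, P}.
In N's history but not K's: {D, J, N} — 3 commits.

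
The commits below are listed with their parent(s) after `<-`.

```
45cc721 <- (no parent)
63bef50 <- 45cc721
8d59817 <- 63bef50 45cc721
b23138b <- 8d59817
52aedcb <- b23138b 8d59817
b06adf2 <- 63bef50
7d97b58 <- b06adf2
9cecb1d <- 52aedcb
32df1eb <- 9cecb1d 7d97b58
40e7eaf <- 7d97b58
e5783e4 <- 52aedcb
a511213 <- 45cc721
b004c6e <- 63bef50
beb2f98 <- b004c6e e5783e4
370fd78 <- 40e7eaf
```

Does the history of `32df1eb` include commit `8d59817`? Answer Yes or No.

Ancestors of 32df1eb (commits reachable by following parents): {32df1eb, 45cc721, 52aedcb, 63bef50, 7d97b58, 8d59817, 9cecb1d, b06adf2, b23138b}.
8d59817 is in that set, so it is an ancestor of 32df1eb.

Yes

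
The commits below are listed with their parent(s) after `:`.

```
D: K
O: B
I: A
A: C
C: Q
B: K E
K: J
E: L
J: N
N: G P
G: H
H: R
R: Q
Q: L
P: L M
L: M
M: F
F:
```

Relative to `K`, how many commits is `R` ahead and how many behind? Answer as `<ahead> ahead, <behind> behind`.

Reachable from R: {F, L, M, Q, R}.
Reachable from K: {F, G, H, J, K, L, M, N, P, Q, R}.
Only in R's history (ahead): {} — 0.
Only in K's history (behind): {G, H, J, K, N, P} — 6.

0 ahead, 6 behind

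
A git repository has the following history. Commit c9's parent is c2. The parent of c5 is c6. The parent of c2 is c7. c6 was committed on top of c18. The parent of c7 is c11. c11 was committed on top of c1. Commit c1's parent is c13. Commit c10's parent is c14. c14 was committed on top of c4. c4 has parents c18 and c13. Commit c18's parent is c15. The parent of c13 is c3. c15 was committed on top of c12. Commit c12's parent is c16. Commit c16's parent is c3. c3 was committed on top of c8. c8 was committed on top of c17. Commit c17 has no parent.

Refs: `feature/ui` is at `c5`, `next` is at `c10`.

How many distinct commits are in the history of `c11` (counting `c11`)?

6

Walking parent pointers from c11: reachable set = {c1, c11, c13, c17, c3, c8}.
That is 6 commits.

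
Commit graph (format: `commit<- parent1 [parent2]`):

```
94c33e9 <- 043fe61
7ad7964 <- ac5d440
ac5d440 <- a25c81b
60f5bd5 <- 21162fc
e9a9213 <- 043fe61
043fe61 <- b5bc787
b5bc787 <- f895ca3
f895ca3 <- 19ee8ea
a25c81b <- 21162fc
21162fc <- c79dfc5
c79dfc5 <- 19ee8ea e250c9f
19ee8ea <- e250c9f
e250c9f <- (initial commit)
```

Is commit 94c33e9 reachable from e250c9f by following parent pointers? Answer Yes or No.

Ancestors of e250c9f: {e250c9f}.
94c33e9 is not in that set, so it is not an ancestor of e250c9f.

No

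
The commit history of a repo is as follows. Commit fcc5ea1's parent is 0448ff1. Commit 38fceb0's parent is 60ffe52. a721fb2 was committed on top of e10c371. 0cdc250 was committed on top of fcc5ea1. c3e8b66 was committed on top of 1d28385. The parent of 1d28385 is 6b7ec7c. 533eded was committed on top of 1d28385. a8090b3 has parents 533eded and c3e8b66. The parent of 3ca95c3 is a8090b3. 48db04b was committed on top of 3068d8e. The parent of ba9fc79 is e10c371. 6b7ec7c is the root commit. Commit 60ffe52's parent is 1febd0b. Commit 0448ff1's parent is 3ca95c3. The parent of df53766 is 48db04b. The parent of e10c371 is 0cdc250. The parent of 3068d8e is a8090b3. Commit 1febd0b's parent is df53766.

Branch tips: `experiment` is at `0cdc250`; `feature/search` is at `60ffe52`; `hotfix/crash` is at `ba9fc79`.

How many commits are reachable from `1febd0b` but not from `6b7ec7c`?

Reachable from 1febd0b: {1d28385, 1febd0b, 3068d8e, 48db04b, 533eded, 6b7ec7c, a8090b3, c3e8b66, df53766}.
Reachable from 6b7ec7c: {6b7ec7c}.
In 1febd0b's history but not 6b7ec7c's: {1d28385, 1febd0b, 3068d8e, 48db04b, 533eded, a8090b3, c3e8b66, df53766} — 8 commits.

8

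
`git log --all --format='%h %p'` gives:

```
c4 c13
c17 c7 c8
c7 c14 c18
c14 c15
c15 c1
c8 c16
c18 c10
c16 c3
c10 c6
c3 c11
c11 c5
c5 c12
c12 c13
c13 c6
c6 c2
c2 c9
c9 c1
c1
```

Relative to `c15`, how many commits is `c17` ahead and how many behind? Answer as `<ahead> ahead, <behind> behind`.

Reachable from c17: {c1, c10, c11, c12, c13, c14, c15, c16, c17, c18, c2, c3, c5, c6, c7, c8, c9}.
Reachable from c15: {c1, c15}.
Only in c17's history (ahead): {c10, c11, c12, c13, c14, c16, c17, c18, c2, c3, c5, c6, c7, c8, c9} — 15.
Only in c15's history (behind): {} — 0.

15 ahead, 0 behind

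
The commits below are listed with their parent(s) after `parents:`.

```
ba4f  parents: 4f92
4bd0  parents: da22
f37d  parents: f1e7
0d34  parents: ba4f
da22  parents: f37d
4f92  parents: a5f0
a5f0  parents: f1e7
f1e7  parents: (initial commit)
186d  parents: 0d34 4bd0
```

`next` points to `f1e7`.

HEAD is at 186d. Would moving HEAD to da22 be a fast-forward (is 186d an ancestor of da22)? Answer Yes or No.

No

A fast-forward from 186d to da22 is possible iff 186d is an ancestor of da22.
Ancestors of da22: {da22, f1e7, f37d}.
186d is not among them, so fast-forward is not possible.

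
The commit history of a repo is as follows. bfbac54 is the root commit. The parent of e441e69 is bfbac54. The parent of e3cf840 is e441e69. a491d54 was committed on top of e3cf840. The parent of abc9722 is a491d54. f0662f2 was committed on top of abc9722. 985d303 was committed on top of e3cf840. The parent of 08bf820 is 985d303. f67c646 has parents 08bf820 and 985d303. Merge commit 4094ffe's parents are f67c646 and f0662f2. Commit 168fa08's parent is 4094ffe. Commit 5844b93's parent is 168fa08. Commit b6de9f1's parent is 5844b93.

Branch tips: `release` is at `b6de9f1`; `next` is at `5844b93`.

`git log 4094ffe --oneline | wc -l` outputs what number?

10

Walking parent pointers from 4094ffe: reachable set = {08bf820, 4094ffe, 985d303, a491d54, abc9722, bfbac54, e3cf840, e441e69, f0662f2, f67c646}.
That is 10 commits.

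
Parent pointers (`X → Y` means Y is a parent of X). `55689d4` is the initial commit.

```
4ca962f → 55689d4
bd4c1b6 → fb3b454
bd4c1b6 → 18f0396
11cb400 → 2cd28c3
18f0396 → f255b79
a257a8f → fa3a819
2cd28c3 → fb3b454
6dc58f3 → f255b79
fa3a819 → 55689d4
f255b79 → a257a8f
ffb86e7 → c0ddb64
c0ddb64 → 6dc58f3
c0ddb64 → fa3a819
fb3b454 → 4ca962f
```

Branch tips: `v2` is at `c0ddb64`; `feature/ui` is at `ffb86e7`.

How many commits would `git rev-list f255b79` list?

4

Walking parent pointers from f255b79: reachable set = {55689d4, a257a8f, f255b79, fa3a819}.
That is 4 commits.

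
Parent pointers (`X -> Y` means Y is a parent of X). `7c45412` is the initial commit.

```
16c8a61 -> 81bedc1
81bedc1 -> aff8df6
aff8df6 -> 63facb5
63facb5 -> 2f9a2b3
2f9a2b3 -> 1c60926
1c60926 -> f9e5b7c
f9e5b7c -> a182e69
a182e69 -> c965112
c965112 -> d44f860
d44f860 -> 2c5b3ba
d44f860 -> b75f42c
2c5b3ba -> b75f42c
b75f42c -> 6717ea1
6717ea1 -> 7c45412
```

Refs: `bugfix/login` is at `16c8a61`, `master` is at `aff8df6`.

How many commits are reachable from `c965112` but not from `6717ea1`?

4

Reachable from c965112: {2c5b3ba, 6717ea1, 7c45412, b75f42c, c965112, d44f860}.
Reachable from 6717ea1: {6717ea1, 7c45412}.
In c965112's history but not 6717ea1's: {2c5b3ba, b75f42c, c965112, d44f860} — 4 commits.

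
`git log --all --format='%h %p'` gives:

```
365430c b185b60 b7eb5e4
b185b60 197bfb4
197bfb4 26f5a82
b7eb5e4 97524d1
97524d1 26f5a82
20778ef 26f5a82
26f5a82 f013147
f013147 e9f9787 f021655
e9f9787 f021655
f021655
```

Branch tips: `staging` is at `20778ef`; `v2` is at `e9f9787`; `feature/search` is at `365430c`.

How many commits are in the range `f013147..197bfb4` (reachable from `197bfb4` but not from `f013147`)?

2

Reachable from 197bfb4: {197bfb4, 26f5a82, e9f9787, f013147, f021655}.
Reachable from f013147: {e9f9787, f013147, f021655}.
In 197bfb4's history but not f013147's: {197bfb4, 26f5a82} — 2 commits.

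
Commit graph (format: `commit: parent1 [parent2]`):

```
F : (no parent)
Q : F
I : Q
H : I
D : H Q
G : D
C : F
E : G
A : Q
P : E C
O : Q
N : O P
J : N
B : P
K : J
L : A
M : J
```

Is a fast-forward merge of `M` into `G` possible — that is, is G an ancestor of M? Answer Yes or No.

Yes

A fast-forward from G to M is possible iff G is an ancestor of M.
Ancestors of M: {C, D, E, F, G, H, I, J, M, N, O, P, Q}.
G is among them, so fast-forward is possible.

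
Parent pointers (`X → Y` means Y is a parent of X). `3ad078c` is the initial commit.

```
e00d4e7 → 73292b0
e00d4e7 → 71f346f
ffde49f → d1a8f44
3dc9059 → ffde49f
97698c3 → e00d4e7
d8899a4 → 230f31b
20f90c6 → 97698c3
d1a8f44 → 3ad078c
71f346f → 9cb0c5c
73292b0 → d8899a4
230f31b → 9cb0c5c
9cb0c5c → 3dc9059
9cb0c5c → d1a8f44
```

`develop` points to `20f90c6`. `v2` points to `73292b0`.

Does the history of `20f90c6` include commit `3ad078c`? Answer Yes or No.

Ancestors of 20f90c6 (commits reachable by following parents): {20f90c6, 230f31b, 3ad078c, 3dc9059, 71f346f, 73292b0, 97698c3, 9cb0c5c, d1a8f44, d8899a4, e00d4e7, ffde49f}.
3ad078c is in that set, so it is an ancestor of 20f90c6.

Yes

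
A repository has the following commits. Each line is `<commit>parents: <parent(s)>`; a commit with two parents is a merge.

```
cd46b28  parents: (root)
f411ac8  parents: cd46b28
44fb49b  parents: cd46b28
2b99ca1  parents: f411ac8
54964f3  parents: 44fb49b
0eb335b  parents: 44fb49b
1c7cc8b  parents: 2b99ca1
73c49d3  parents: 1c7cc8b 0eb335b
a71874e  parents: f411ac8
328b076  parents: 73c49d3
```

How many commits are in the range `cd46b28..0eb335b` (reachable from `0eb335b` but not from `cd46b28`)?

2

Reachable from 0eb335b: {0eb335b, 44fb49b, cd46b28}.
Reachable from cd46b28: {cd46b28}.
In 0eb335b's history but not cd46b28's: {0eb335b, 44fb49b} — 2 commits.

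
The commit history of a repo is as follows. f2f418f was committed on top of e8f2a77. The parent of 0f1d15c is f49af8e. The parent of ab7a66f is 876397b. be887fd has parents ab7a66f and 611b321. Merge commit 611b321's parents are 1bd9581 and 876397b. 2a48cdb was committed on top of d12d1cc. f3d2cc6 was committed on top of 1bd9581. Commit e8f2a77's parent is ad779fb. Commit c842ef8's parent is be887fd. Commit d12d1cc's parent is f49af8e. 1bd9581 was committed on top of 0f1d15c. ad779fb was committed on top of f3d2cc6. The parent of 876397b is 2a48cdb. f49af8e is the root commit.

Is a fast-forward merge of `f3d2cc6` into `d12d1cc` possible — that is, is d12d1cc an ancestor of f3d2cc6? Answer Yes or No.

A fast-forward from d12d1cc to f3d2cc6 is possible iff d12d1cc is an ancestor of f3d2cc6.
Ancestors of f3d2cc6: {0f1d15c, 1bd9581, f3d2cc6, f49af8e}.
d12d1cc is not among them, so fast-forward is not possible.

No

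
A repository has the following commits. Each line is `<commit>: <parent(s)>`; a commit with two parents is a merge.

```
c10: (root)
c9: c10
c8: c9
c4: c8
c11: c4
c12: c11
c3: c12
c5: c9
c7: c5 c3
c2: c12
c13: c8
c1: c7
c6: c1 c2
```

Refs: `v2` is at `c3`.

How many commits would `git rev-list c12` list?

Walking parent pointers from c12: reachable set = {c10, c11, c12, c4, c8, c9}.
That is 6 commits.

6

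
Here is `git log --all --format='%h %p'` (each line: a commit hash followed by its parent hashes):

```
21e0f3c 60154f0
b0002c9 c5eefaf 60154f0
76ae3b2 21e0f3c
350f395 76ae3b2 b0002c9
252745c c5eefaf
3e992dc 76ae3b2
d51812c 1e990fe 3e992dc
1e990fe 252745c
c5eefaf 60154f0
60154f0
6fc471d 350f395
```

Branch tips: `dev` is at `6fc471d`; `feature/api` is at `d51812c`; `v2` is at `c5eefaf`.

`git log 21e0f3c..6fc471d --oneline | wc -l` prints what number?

5

Reachable from 6fc471d: {21e0f3c, 350f395, 60154f0, 6fc471d, 76ae3b2, b0002c9, c5eefaf}.
Reachable from 21e0f3c: {21e0f3c, 60154f0}.
In 6fc471d's history but not 21e0f3c's: {350f395, 6fc471d, 76ae3b2, b0002c9, c5eefaf} — 5 commits.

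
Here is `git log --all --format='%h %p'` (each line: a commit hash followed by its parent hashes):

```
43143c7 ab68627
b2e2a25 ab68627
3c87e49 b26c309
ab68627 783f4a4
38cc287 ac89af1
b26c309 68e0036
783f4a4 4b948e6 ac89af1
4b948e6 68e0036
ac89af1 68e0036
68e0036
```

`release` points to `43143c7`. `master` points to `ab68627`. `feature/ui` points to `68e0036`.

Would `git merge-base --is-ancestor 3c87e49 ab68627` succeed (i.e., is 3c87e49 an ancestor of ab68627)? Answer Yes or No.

Ancestors of ab68627: {4b948e6, 68e0036, 783f4a4, ab68627, ac89af1}.
3c87e49 is not in that set, so it is not an ancestor of ab68627.

No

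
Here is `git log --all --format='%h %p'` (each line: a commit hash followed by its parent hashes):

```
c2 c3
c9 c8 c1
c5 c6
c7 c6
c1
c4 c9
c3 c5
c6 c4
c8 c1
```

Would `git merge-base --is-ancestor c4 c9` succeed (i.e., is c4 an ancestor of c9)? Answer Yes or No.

No

Ancestors of c9: {c1, c8, c9}.
c4 is not in that set, so it is not an ancestor of c9.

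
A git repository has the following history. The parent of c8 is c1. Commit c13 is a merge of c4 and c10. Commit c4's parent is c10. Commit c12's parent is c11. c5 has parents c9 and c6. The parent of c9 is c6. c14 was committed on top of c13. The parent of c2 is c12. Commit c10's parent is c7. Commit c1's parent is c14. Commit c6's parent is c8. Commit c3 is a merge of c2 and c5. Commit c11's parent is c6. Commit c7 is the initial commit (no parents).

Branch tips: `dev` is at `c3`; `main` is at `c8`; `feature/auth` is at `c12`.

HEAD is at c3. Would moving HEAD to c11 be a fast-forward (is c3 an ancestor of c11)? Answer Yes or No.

No

A fast-forward from c3 to c11 is possible iff c3 is an ancestor of c11.
Ancestors of c11: {c1, c10, c11, c13, c14, c4, c6, c7, c8}.
c3 is not among them, so fast-forward is not possible.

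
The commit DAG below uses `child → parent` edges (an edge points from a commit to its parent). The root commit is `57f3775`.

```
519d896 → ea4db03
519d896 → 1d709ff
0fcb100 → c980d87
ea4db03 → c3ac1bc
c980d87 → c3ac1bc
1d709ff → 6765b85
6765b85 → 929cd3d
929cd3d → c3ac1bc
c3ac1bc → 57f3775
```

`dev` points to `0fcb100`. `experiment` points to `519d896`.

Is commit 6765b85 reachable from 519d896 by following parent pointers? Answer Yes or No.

Ancestors of 519d896 (commits reachable by following parents): {1d709ff, 519d896, 57f3775, 6765b85, 929cd3d, c3ac1bc, ea4db03}.
6765b85 is in that set, so it is an ancestor of 519d896.

Yes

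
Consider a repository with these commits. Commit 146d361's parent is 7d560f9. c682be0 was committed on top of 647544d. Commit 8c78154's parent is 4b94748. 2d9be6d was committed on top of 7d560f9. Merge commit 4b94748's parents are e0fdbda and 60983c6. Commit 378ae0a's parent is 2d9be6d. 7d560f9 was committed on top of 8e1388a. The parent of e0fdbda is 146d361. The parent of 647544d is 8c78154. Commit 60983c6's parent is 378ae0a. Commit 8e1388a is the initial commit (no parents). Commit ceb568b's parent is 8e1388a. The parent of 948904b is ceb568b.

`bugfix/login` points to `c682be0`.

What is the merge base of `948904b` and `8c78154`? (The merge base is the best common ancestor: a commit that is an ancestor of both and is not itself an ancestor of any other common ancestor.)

Ancestors of 948904b: {8e1388a, 948904b, ceb568b}.
Ancestors of 8c78154: {146d361, 2d9be6d, 378ae0a, 4b94748, 60983c6, 7d560f9, 8c78154, 8e1388a, e0fdbda}.
Common ancestors: {8e1388a}.
The only common ancestor is 8e1388a, so it is the merge base.

8e1388a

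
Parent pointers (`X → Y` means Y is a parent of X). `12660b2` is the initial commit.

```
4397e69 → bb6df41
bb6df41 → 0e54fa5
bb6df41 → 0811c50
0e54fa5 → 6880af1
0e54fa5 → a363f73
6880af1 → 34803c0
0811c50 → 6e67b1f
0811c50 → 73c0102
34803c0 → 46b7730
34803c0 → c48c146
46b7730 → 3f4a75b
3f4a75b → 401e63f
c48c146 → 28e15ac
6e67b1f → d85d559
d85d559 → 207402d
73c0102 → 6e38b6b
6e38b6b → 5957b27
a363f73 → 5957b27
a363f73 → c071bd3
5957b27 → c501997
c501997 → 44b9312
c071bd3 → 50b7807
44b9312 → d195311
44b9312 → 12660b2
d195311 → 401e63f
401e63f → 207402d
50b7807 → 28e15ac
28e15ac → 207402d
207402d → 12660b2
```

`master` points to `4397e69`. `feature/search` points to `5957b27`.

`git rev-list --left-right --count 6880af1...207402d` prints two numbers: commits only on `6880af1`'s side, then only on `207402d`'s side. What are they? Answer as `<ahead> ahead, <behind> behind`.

Reachable from 6880af1: {12660b2, 207402d, 28e15ac, 34803c0, 3f4a75b, 401e63f, 46b7730, 6880af1, c48c146}.
Reachable from 207402d: {12660b2, 207402d}.
Only in 6880af1's history (ahead): {28e15ac, 34803c0, 3f4a75b, 401e63f, 46b7730, 6880af1, c48c146} — 7.
Only in 207402d's history (behind): {} — 0.

7 ahead, 0 behind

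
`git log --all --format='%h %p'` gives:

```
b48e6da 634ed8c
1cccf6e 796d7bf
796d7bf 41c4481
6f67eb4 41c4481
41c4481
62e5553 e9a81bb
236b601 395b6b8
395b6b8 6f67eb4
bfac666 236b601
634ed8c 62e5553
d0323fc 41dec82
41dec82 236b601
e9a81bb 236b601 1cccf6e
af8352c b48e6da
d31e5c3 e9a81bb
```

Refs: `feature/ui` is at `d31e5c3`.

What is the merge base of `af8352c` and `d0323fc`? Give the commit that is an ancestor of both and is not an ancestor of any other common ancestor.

Ancestors of af8352c: {1cccf6e, 236b601, 395b6b8, 41c4481, 62e5553, 634ed8c, 6f67eb4, 796d7bf, af8352c, b48e6da, e9a81bb}.
Ancestors of d0323fc: {236b601, 395b6b8, 41c4481, 41dec82, 6f67eb4, d0323fc}.
Common ancestors: {236b601, 395b6b8, 41c4481, 6f67eb4}.
Among these, 236b601 is not an ancestor of any other common ancestor — it is the merge base.

236b601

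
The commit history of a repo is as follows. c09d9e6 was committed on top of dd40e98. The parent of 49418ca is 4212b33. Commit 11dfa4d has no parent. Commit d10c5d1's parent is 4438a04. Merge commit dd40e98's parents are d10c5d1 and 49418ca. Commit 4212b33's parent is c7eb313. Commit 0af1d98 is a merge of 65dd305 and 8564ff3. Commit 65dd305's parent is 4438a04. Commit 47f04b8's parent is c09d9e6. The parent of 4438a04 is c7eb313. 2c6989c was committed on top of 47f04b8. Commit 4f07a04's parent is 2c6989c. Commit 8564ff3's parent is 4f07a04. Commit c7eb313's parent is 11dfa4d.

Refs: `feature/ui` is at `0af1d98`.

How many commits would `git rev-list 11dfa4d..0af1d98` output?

Reachable from 0af1d98: {0af1d98, 11dfa4d, 2c6989c, 4212b33, 4438a04, 47f04b8, 49418ca, 4f07a04, 65dd305, 8564ff3, c09d9e6, c7eb313, d10c5d1, dd40e98}.
Reachable from 11dfa4d: {11dfa4d}.
In 0af1d98's history but not 11dfa4d's: {0af1d98, 2c6989c, 4212b33, 4438a04, 47f04b8, 49418ca, 4f07a04, 65dd305, 8564ff3, c09d9e6, c7eb313, d10c5d1, dd40e98} — 13 commits.

13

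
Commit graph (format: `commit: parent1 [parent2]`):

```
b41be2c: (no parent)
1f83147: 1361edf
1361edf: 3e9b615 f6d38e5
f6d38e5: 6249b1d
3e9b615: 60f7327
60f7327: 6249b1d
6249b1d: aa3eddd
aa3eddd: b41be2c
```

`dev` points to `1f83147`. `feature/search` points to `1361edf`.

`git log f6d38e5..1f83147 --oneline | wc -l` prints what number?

4

Reachable from 1f83147: {1361edf, 1f83147, 3e9b615, 60f7327, 6249b1d, aa3eddd, b41be2c, f6d38e5}.
Reachable from f6d38e5: {6249b1d, aa3eddd, b41be2c, f6d38e5}.
In 1f83147's history but not f6d38e5's: {1361edf, 1f83147, 3e9b615, 60f7327} — 4 commits.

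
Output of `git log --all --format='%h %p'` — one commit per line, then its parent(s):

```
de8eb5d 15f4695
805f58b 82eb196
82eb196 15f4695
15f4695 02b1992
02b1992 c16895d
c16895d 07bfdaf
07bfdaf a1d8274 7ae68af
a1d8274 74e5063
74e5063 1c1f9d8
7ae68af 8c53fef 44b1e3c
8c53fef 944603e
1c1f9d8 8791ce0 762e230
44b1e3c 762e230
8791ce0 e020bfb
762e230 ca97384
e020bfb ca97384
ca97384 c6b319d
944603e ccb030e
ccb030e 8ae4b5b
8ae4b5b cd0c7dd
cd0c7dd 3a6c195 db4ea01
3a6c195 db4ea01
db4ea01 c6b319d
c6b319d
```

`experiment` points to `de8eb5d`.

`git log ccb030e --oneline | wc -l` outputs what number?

Walking parent pointers from ccb030e: reachable set = {3a6c195, 8ae4b5b, c6b319d, ccb030e, cd0c7dd, db4ea01}.
That is 6 commits.

6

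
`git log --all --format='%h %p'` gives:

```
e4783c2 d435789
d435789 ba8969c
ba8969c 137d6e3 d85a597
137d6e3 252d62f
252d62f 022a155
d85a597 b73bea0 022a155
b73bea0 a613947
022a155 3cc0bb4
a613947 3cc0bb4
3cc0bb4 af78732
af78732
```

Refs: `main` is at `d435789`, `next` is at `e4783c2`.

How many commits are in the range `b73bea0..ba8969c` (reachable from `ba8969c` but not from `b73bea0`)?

5

Reachable from ba8969c: {022a155, 137d6e3, 252d62f, 3cc0bb4, a613947, af78732, b73bea0, ba8969c, d85a597}.
Reachable from b73bea0: {3cc0bb4, a613947, af78732, b73bea0}.
In ba8969c's history but not b73bea0's: {022a155, 137d6e3, 252d62f, ba8969c, d85a597} — 5 commits.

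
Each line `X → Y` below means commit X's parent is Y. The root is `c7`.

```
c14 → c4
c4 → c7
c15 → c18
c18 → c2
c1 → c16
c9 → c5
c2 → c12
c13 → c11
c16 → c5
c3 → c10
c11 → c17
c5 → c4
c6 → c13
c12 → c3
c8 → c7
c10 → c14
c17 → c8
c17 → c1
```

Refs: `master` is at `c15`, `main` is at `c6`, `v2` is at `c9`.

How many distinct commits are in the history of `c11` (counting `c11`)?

8

Walking parent pointers from c11: reachable set = {c1, c11, c16, c17, c4, c5, c7, c8}.
That is 8 commits.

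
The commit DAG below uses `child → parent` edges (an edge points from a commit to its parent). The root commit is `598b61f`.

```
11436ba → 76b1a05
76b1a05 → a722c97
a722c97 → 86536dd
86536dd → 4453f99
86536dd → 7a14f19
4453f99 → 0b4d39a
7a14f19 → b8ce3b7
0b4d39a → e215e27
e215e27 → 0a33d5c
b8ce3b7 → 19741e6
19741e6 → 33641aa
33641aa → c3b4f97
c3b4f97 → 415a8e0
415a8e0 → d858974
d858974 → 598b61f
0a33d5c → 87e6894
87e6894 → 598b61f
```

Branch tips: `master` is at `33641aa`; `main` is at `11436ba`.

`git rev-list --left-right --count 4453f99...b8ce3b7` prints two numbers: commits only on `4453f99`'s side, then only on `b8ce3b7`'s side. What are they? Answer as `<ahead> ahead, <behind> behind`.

5 ahead, 6 behind

Reachable from 4453f99: {0a33d5c, 0b4d39a, 4453f99, 598b61f, 87e6894, e215e27}.
Reachable from b8ce3b7: {19741e6, 33641aa, 415a8e0, 598b61f, b8ce3b7, c3b4f97, d858974}.
Only in 4453f99's history (ahead): {0a33d5c, 0b4d39a, 4453f99, 87e6894, e215e27} — 5.
Only in b8ce3b7's history (behind): {19741e6, 33641aa, 415a8e0, b8ce3b7, c3b4f97, d858974} — 6.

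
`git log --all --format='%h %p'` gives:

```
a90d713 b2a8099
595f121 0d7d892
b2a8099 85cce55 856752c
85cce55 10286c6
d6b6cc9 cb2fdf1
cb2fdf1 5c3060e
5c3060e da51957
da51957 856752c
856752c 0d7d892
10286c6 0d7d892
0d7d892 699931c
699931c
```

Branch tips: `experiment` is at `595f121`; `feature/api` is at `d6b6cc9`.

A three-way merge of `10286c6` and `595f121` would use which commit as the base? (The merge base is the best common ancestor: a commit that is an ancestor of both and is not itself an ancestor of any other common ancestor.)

Ancestors of 10286c6: {0d7d892, 10286c6, 699931c}.
Ancestors of 595f121: {0d7d892, 595f121, 699931c}.
Common ancestors: {0d7d892, 699931c}.
Among these, 0d7d892 is not an ancestor of any other common ancestor — it is the merge base.

0d7d892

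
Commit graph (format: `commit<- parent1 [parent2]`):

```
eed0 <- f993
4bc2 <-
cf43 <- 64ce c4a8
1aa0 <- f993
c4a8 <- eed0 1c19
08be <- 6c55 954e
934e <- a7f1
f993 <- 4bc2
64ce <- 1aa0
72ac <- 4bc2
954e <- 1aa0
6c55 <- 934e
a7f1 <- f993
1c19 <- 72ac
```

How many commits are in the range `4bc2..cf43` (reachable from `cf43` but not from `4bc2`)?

Reachable from cf43: {1aa0, 1c19, 4bc2, 64ce, 72ac, c4a8, cf43, eed0, f993}.
Reachable from 4bc2: {4bc2}.
In cf43's history but not 4bc2's: {1aa0, 1c19, 64ce, 72ac, c4a8, cf43, eed0, f993} — 8 commits.

8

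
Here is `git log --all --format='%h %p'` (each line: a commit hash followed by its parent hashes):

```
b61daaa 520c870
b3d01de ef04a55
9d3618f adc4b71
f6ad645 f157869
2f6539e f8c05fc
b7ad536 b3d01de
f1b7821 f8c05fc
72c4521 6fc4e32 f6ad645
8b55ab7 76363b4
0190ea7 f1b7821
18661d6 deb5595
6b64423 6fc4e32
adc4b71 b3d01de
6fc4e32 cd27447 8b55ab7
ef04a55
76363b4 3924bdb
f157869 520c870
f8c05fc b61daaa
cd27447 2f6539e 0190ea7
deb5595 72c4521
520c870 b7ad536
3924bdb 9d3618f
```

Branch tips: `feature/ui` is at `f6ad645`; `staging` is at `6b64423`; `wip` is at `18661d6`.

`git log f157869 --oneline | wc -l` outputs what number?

5

Walking parent pointers from f157869: reachable set = {520c870, b3d01de, b7ad536, ef04a55, f157869}.
That is 5 commits.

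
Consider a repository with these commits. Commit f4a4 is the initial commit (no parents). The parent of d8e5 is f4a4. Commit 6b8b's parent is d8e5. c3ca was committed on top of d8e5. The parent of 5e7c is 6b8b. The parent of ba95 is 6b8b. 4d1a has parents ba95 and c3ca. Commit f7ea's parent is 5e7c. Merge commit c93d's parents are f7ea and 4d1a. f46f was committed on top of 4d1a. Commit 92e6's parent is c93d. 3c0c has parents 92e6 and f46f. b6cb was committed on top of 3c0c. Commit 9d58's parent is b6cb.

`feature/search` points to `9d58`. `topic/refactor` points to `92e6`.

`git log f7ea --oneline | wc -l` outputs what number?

5

Walking parent pointers from f7ea: reachable set = {5e7c, 6b8b, d8e5, f4a4, f7ea}.
That is 5 commits.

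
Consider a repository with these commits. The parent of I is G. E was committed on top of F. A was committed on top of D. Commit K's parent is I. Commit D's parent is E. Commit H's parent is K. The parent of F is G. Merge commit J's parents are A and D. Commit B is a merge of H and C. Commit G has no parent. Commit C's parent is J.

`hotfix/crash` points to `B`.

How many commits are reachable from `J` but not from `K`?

Reachable from J: {A, D, E, F, G, J}.
Reachable from K: {G, I, K}.
In J's history but not K's: {A, D, E, F, J} — 5 commits.

5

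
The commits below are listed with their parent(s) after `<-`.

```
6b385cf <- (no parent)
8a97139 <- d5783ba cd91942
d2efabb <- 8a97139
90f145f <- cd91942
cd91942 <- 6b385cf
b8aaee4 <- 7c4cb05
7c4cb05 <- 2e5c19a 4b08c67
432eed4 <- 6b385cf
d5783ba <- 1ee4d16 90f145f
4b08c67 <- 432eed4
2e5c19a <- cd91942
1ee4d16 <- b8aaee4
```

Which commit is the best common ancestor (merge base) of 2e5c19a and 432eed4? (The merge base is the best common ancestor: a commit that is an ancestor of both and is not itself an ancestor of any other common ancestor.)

Ancestors of 2e5c19a: {2e5c19a, 6b385cf, cd91942}.
Ancestors of 432eed4: {432eed4, 6b385cf}.
Common ancestors: {6b385cf}.
The only common ancestor is 6b385cf, so it is the merge base.

6b385cf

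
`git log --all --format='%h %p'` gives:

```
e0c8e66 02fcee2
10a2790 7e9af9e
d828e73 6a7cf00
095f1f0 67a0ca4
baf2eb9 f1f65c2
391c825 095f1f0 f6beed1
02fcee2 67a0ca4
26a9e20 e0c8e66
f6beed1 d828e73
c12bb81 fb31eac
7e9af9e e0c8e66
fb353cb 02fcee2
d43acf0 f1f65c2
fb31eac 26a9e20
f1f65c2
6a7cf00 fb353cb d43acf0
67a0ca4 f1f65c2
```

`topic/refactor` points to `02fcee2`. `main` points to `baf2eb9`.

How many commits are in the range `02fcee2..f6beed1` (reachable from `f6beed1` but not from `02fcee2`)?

5

Reachable from f6beed1: {02fcee2, 67a0ca4, 6a7cf00, d43acf0, d828e73, f1f65c2, f6beed1, fb353cb}.
Reachable from 02fcee2: {02fcee2, 67a0ca4, f1f65c2}.
In f6beed1's history but not 02fcee2's: {6a7cf00, d43acf0, d828e73, f6beed1, fb353cb} — 5 commits.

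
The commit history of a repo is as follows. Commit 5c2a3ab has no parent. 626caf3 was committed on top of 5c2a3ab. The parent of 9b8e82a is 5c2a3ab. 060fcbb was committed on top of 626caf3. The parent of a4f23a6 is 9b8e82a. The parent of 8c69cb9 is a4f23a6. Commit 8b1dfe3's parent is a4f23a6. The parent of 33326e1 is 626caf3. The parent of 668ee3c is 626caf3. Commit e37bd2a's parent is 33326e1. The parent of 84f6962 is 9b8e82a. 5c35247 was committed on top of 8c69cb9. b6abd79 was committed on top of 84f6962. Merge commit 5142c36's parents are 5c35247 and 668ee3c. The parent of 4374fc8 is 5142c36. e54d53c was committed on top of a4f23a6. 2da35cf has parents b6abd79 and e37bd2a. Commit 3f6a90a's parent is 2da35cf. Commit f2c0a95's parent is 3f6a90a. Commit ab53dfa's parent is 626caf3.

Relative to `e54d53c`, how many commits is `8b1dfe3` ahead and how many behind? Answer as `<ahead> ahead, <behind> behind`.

1 ahead, 1 behind

Reachable from 8b1dfe3: {5c2a3ab, 8b1dfe3, 9b8e82a, a4f23a6}.
Reachable from e54d53c: {5c2a3ab, 9b8e82a, a4f23a6, e54d53c}.
Only in 8b1dfe3's history (ahead): {8b1dfe3} — 1.
Only in e54d53c's history (behind): {e54d53c} — 1.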